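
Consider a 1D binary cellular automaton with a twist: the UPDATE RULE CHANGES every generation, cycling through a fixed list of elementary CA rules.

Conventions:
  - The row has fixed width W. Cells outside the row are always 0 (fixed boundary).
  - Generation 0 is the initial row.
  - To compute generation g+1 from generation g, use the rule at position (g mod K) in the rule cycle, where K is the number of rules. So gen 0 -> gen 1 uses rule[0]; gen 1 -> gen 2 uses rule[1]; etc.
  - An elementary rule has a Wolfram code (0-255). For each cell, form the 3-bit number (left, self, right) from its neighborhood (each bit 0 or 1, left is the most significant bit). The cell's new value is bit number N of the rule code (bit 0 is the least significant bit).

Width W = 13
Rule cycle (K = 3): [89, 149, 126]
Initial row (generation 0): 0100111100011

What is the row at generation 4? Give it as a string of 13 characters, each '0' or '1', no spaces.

Gen 0: 0100111100011
Gen 1 (rule 89): 0010100111011
Gen 2 (rule 149): 1010110010000
Gen 3 (rule 126): 1111111111000
Gen 4 (rule 89): 1000000001111

Answer: 1000000001111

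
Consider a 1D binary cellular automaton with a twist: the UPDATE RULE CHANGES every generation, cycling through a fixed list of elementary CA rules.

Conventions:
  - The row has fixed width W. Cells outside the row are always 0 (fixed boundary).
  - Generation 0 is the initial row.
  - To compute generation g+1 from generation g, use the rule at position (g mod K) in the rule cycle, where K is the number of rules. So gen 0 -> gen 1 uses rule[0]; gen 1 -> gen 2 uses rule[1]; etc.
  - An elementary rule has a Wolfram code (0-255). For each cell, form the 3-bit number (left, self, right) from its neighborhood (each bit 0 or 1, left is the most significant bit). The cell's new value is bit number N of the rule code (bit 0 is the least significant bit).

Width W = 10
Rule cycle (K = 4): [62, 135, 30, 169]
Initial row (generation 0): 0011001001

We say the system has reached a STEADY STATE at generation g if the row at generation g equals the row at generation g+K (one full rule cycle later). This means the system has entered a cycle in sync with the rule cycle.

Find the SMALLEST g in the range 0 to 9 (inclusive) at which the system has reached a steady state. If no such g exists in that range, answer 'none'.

Answer: none

Derivation:
Gen 0: 0011001001
Gen 1 (rule 62): 0110111111
Gen 2 (rule 135): 1000011110
Gen 3 (rule 30): 1100110001
Gen 4 (rule 169): 1000100100
Gen 5 (rule 62): 1101111110
Gen 6 (rule 135): 0000111100
Gen 7 (rule 30): 0001100010
Gen 8 (rule 169): 1101001000
Gen 9 (rule 62): 1011111100
Gen 10 (rule 135): 1001111001
Gen 11 (rule 30): 1111000111
Gen 12 (rule 169): 1110010110
Gen 13 (rule 62): 1001111101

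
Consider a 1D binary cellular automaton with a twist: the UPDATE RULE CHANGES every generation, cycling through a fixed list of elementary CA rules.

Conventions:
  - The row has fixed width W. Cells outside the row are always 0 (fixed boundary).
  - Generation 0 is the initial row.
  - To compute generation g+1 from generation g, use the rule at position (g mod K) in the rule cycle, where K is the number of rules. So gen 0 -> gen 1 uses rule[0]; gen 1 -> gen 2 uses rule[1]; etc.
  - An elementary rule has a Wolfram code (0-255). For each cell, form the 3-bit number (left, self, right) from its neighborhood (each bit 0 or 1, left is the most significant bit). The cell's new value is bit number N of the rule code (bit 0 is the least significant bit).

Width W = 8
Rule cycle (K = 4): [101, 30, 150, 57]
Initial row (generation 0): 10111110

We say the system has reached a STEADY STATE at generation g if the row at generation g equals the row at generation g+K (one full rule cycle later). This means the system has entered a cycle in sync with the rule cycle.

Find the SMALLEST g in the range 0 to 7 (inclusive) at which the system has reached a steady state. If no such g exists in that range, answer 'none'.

Answer: 3

Derivation:
Gen 0: 10111110
Gen 1 (rule 101): 11000010
Gen 2 (rule 30): 10100111
Gen 3 (rule 150): 10111010
Gen 4 (rule 57): 01100101
Gen 5 (rule 101): 00100111
Gen 6 (rule 30): 01111100
Gen 7 (rule 150): 10111010
Gen 8 (rule 57): 01100101
Gen 9 (rule 101): 00100111
Gen 10 (rule 30): 01111100
Gen 11 (rule 150): 10111010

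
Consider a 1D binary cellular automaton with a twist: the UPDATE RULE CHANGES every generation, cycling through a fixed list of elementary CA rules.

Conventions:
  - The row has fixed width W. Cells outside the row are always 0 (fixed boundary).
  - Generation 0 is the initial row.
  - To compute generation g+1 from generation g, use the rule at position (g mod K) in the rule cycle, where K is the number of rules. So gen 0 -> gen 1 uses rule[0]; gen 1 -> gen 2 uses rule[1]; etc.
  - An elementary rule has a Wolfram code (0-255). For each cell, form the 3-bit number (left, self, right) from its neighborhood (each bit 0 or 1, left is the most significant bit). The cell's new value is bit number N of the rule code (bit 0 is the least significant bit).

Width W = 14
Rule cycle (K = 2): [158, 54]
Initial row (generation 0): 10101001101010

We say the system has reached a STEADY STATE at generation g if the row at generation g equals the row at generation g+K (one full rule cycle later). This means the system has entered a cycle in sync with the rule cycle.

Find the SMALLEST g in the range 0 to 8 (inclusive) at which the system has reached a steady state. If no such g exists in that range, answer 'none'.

Gen 0: 10101001101010
Gen 1 (rule 158): 10101111001011
Gen 2 (rule 54): 11110000111100
Gen 3 (rule 158): 11101001111010
Gen 4 (rule 54): 00011110000111
Gen 5 (rule 158): 00111101001110
Gen 6 (rule 54): 01000011110001
Gen 7 (rule 158): 11100111101011
Gen 8 (rule 54): 00011000011100
Gen 9 (rule 158): 00110100111010
Gen 10 (rule 54): 01001111000111

Answer: none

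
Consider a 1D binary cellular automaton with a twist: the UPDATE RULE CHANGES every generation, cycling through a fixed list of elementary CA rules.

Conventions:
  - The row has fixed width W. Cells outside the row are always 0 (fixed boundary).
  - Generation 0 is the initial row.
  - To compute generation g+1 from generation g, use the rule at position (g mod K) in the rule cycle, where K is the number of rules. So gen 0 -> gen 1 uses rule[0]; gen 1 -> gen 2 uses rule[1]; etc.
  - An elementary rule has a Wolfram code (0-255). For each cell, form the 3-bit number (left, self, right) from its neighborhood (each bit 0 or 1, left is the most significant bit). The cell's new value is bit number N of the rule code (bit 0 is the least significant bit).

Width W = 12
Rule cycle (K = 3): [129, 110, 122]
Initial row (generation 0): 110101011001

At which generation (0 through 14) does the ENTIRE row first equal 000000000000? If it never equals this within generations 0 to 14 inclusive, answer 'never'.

Gen 0: 110101011001
Gen 1 (rule 129): 000000000000
Gen 2 (rule 110): 000000000000
Gen 3 (rule 122): 000000000000
Gen 4 (rule 129): 111111111111
Gen 5 (rule 110): 100000000001
Gen 6 (rule 122): 010000000010
Gen 7 (rule 129): 000111111000
Gen 8 (rule 110): 001100001000
Gen 9 (rule 122): 011110010100
Gen 10 (rule 129): 001100000001
Gen 11 (rule 110): 011100000011
Gen 12 (rule 122): 110110000111
Gen 13 (rule 129): 000000110010
Gen 14 (rule 110): 000001110110

Answer: 1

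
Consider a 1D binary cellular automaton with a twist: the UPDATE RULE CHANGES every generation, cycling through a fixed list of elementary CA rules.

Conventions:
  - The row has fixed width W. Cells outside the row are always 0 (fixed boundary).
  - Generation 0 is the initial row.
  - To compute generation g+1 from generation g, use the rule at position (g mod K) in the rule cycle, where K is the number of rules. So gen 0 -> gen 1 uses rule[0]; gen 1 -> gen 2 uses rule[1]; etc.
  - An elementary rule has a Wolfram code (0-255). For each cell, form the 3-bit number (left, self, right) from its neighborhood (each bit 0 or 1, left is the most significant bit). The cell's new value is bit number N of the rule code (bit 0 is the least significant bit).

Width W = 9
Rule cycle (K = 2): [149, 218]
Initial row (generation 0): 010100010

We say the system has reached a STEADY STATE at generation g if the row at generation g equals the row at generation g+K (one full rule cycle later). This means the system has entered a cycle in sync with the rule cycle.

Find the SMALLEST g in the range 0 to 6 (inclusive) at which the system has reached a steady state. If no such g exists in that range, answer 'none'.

Gen 0: 010100010
Gen 1 (rule 149): 010111011
Gen 2 (rule 218): 100111011
Gen 3 (rule 149): 110010000
Gen 4 (rule 218): 111101000
Gen 5 (rule 149): 011001111
Gen 6 (rule 218): 111111111
Gen 7 (rule 149): 011111110
Gen 8 (rule 218): 111111111

Answer: 6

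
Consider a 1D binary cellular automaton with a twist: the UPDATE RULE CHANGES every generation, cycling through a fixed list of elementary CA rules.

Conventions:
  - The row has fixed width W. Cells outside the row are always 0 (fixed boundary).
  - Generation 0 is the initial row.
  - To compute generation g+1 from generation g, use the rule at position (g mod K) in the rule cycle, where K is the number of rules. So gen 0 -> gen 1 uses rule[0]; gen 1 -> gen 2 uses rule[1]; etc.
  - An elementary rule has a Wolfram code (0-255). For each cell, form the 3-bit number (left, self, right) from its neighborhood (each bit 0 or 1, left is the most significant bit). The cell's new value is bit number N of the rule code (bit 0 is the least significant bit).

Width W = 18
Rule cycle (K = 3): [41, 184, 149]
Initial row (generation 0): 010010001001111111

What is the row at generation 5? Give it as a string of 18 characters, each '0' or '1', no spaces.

Gen 0: 010010001001111111
Gen 1 (rule 41): 000000100001000000
Gen 2 (rule 184): 000000010000100000
Gen 3 (rule 149): 111111011110111111
Gen 4 (rule 41): 100000110001100000
Gen 5 (rule 184): 010000101001010000

Answer: 010000101001010000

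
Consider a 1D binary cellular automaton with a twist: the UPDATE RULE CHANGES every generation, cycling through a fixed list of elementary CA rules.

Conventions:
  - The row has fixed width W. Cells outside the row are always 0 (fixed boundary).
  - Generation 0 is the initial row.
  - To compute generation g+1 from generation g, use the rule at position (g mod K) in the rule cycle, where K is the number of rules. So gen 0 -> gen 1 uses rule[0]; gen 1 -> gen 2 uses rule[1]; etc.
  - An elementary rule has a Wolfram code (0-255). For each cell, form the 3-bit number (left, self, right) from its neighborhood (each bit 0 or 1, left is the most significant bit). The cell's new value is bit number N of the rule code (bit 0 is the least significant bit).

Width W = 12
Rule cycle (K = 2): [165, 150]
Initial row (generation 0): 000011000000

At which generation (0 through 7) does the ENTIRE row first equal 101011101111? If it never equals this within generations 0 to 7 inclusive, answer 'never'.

Gen 0: 000011000000
Gen 1 (rule 165): 111000011111
Gen 2 (rule 150): 010100101110
Gen 3 (rule 165): 011100110100
Gen 4 (rule 150): 101011000110
Gen 5 (rule 165): 111100010000
Gen 6 (rule 150): 011010111000
Gen 7 (rule 165): 000111010011

Answer: never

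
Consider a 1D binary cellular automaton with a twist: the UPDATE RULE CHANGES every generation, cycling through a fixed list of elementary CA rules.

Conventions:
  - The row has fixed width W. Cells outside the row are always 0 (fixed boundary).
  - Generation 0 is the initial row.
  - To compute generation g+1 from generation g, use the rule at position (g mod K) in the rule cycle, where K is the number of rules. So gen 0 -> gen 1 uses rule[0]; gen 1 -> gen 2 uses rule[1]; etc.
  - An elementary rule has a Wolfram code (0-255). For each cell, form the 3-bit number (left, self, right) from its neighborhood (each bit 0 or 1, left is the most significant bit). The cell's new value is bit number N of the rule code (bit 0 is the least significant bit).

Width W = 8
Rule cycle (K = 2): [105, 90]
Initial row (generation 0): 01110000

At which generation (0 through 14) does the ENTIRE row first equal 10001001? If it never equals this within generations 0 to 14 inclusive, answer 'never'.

Answer: never

Derivation:
Gen 0: 01110000
Gen 1 (rule 105): 01010111
Gen 2 (rule 90): 10000101
Gen 3 (rule 105): 00110010
Gen 4 (rule 90): 01111101
Gen 5 (rule 105): 01000110
Gen 6 (rule 90): 10101111
Gen 7 (rule 105): 01011001
Gen 8 (rule 90): 10011110
Gen 9 (rule 105): 00010010
Gen 10 (rule 90): 00101101
Gen 11 (rule 105): 10011110
Gen 12 (rule 90): 01110011
Gen 13 (rule 105): 01010011
Gen 14 (rule 90): 10001111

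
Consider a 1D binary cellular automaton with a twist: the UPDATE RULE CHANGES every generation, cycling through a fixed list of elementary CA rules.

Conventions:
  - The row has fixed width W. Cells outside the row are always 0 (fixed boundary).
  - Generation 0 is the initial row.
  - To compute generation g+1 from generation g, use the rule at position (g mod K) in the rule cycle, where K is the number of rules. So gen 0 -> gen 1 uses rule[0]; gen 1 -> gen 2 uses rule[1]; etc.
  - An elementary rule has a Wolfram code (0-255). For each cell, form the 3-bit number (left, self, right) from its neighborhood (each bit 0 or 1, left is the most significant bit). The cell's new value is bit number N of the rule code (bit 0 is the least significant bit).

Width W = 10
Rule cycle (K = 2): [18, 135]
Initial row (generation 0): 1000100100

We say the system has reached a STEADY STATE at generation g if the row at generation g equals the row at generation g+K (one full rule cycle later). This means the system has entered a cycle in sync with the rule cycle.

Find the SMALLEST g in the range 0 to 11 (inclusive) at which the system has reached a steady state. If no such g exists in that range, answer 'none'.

Answer: 5

Derivation:
Gen 0: 1000100100
Gen 1 (rule 18): 0101011010
Gen 2 (rule 135): 1101000010
Gen 3 (rule 18): 0000100101
Gen 4 (rule 135): 1111101101
Gen 5 (rule 18): 0000000000
Gen 6 (rule 135): 1111111111
Gen 7 (rule 18): 0000000000
Gen 8 (rule 135): 1111111111
Gen 9 (rule 18): 0000000000
Gen 10 (rule 135): 1111111111
Gen 11 (rule 18): 0000000000
Gen 12 (rule 135): 1111111111
Gen 13 (rule 18): 0000000000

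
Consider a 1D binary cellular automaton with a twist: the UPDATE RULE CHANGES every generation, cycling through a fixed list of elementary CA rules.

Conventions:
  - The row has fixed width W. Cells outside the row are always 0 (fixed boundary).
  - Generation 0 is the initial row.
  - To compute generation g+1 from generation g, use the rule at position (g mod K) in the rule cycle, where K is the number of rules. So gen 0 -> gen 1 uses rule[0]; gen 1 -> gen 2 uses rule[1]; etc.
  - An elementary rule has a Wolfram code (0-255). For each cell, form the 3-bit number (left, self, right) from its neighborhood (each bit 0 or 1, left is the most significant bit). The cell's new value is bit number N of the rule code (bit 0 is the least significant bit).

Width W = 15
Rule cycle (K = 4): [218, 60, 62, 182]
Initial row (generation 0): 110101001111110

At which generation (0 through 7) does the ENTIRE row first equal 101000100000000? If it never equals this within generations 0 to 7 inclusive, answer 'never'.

Answer: 2

Derivation:
Gen 0: 110101001111110
Gen 1 (rule 218): 110000111111111
Gen 2 (rule 60): 101000100000000
Gen 3 (rule 62): 111101110000000
Gen 4 (rule 182): 011010101000000
Gen 5 (rule 218): 111000000100000
Gen 6 (rule 60): 100100000110000
Gen 7 (rule 62): 111110001101000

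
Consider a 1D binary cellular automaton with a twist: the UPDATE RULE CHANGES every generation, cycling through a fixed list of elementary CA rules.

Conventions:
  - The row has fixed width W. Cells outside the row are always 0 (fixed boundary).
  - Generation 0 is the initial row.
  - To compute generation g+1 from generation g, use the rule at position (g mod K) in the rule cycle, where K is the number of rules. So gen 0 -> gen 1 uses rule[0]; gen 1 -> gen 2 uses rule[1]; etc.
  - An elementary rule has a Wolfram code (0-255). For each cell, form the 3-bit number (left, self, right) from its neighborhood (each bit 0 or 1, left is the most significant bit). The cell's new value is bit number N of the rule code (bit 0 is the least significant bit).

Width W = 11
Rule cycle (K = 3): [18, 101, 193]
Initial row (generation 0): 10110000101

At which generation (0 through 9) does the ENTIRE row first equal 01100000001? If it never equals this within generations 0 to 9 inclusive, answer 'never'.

Answer: 3

Derivation:
Gen 0: 10110000101
Gen 1 (rule 18): 00001001000
Gen 2 (rule 101): 11101001011
Gen 3 (rule 193): 01100000001
Gen 4 (rule 18): 10010000010
Gen 5 (rule 101): 10010111010
Gen 6 (rule 193): 00000011000
Gen 7 (rule 18): 00000100100
Gen 8 (rule 101): 11110100101
Gen 9 (rule 193): 01110000000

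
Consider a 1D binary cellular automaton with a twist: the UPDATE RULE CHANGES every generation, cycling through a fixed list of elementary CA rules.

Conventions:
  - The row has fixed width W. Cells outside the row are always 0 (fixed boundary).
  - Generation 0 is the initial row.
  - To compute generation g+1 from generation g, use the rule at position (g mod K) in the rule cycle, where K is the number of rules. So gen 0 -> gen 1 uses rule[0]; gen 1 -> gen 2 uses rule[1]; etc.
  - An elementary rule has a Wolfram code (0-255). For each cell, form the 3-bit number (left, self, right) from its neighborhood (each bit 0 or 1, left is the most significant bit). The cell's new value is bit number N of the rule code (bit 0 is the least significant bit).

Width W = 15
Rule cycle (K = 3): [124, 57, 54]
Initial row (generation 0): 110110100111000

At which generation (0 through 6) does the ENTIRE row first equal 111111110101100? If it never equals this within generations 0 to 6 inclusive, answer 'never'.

Answer: 1

Derivation:
Gen 0: 110110100111000
Gen 1 (rule 124): 111111110101100
Gen 2 (rule 57): 100000001011011
Gen 3 (rule 54): 110000011100100
Gen 4 (rule 124): 111000010110110
Gen 5 (rule 57): 100111001101101
Gen 6 (rule 54): 111000110010011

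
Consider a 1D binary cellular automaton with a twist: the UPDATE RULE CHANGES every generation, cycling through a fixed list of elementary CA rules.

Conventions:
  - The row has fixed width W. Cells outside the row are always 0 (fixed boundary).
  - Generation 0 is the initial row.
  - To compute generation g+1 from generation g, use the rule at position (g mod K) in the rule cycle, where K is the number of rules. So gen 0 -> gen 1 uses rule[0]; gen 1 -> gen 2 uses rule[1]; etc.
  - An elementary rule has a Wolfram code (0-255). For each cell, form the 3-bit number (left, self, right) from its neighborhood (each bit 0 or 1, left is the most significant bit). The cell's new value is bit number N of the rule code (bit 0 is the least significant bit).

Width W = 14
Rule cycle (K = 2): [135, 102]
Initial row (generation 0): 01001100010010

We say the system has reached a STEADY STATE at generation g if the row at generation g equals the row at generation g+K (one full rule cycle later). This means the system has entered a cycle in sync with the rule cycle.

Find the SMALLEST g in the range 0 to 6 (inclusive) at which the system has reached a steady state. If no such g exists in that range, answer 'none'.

Answer: none

Derivation:
Gen 0: 01001100010010
Gen 1 (rule 135): 11010001110110
Gen 2 (rule 102): 01110010011010
Gen 3 (rule 135): 10100110100010
Gen 4 (rule 102): 11101011100110
Gen 5 (rule 135): 01001001001000
Gen 6 (rule 102): 11011011011000
Gen 7 (rule 135): 00000000000011
Gen 8 (rule 102): 00000000000101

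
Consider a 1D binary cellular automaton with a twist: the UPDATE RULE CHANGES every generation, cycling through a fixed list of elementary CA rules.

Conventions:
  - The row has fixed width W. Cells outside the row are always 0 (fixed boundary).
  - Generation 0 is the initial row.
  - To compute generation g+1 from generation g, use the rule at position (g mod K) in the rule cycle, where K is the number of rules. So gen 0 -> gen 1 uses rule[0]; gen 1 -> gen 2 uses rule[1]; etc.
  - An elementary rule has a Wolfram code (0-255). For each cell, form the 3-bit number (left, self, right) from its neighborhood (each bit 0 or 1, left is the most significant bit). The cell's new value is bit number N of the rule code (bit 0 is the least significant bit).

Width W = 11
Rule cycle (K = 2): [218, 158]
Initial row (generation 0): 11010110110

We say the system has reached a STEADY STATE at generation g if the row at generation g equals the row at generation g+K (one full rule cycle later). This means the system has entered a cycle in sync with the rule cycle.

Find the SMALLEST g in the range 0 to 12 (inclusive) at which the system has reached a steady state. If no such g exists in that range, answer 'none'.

Gen 0: 11010110110
Gen 1 (rule 218): 11000110111
Gen 2 (rule 158): 10101100110
Gen 3 (rule 218): 00001111111
Gen 4 (rule 158): 00011111110
Gen 5 (rule 218): 00111111111
Gen 6 (rule 158): 01111111110
Gen 7 (rule 218): 11111111111
Gen 8 (rule 158): 11111111110
Gen 9 (rule 218): 11111111111
Gen 10 (rule 158): 11111111110
Gen 11 (rule 218): 11111111111
Gen 12 (rule 158): 11111111110
Gen 13 (rule 218): 11111111111
Gen 14 (rule 158): 11111111110

Answer: 7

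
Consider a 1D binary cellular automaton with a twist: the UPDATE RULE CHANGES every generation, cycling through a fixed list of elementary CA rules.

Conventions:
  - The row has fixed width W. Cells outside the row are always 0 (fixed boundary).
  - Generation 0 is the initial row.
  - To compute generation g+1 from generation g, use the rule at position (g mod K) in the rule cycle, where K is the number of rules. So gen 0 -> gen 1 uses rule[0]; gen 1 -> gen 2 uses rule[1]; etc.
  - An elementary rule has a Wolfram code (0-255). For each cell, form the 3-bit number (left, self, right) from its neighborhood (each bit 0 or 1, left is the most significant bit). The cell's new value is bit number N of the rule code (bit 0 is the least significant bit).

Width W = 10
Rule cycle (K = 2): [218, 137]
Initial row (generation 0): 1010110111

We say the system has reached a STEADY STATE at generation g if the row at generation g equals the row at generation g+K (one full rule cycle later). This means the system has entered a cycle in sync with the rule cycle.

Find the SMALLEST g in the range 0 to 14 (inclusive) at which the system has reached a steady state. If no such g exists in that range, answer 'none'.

Gen 0: 1010110111
Gen 1 (rule 218): 0000110111
Gen 2 (rule 137): 1110100110
Gen 3 (rule 218): 1110011111
Gen 4 (rule 137): 1100011110
Gen 5 (rule 218): 1110111111
Gen 6 (rule 137): 1100111110
Gen 7 (rule 218): 1111111111
Gen 8 (rule 137): 1111111110
Gen 9 (rule 218): 1111111111
Gen 10 (rule 137): 1111111110
Gen 11 (rule 218): 1111111111
Gen 12 (rule 137): 1111111110
Gen 13 (rule 218): 1111111111
Gen 14 (rule 137): 1111111110
Gen 15 (rule 218): 1111111111
Gen 16 (rule 137): 1111111110

Answer: 7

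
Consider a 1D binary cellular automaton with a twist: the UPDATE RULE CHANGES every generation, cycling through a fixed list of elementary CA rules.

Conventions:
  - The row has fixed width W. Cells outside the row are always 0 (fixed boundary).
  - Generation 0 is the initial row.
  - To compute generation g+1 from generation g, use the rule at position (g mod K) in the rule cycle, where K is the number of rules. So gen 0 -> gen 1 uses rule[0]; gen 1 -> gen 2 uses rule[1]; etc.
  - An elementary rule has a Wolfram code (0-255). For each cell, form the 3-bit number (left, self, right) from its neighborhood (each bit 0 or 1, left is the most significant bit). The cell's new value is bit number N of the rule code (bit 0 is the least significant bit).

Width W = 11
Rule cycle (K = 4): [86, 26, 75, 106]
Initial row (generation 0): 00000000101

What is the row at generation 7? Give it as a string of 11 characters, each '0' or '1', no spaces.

Gen 0: 00000000101
Gen 1 (rule 86): 00000001101
Gen 2 (rule 26): 00000011000
Gen 3 (rule 75): 11111111011
Gen 4 (rule 106): 10000001111
Gen 5 (rule 86): 11000010001
Gen 6 (rule 26): 10100101010
Gen 7 (rule 75): 00001000000

Answer: 00001000000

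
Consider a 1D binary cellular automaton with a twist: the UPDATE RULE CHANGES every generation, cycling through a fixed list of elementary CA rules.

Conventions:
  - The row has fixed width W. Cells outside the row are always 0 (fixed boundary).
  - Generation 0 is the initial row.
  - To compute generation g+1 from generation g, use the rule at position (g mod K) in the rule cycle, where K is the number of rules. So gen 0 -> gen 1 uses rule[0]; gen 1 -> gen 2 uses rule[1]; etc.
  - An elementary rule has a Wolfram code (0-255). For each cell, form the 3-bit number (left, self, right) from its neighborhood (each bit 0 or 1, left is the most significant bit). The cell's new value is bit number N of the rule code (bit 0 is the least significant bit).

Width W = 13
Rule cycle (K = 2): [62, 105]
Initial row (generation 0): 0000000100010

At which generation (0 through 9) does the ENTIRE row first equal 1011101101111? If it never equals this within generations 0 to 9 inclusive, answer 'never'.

Answer: 9

Derivation:
Gen 0: 0000000100010
Gen 1 (rule 62): 0000001110111
Gen 2 (rule 105): 1111101011101
Gen 3 (rule 62): 1000011110011
Gen 4 (rule 105): 0011010010011
Gen 5 (rule 62): 0110111111110
Gen 6 (rule 105): 0111100000010
Gen 7 (rule 62): 1100010000111
Gen 8 (rule 105): 1101000110101
Gen 9 (rule 62): 1011101101111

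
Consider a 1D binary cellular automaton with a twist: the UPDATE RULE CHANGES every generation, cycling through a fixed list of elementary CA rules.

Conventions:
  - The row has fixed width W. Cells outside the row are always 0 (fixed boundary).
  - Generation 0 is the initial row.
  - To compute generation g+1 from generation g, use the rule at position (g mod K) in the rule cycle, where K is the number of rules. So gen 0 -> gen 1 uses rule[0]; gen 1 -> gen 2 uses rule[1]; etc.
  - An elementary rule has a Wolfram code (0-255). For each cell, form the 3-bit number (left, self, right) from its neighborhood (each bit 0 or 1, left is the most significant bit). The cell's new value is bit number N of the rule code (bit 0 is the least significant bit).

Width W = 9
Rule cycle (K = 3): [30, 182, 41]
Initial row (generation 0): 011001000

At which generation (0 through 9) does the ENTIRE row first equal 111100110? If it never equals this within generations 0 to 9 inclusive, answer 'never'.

Gen 0: 011001000
Gen 1 (rule 30): 110111100
Gen 2 (rule 182): 001011010
Gen 3 (rule 41): 100110100
Gen 4 (rule 30): 111100110
Gen 5 (rule 182): 011011001
Gen 6 (rule 41): 010110000
Gen 7 (rule 30): 110101000
Gen 8 (rule 182): 001111100
Gen 9 (rule 41): 101000001

Answer: 4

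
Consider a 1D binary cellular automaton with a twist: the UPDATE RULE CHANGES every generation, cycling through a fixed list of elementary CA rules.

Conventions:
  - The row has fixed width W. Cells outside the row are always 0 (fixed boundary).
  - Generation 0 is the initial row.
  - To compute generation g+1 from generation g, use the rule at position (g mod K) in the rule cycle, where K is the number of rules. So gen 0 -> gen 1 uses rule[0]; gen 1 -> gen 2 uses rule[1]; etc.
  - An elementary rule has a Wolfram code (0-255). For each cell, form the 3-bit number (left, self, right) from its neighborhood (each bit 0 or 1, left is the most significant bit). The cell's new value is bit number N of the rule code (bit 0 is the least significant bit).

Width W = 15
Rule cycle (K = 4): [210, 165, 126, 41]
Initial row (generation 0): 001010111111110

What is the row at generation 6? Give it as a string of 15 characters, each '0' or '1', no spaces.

Gen 0: 001010111111110
Gen 1 (rule 210): 010000011111111
Gen 2 (rule 165): 010111001111110
Gen 3 (rule 126): 111101111000011
Gen 4 (rule 41): 100011000011010
Gen 5 (rule 210): 010101100101001
Gen 6 (rule 165): 011110000111001

Answer: 011110000111001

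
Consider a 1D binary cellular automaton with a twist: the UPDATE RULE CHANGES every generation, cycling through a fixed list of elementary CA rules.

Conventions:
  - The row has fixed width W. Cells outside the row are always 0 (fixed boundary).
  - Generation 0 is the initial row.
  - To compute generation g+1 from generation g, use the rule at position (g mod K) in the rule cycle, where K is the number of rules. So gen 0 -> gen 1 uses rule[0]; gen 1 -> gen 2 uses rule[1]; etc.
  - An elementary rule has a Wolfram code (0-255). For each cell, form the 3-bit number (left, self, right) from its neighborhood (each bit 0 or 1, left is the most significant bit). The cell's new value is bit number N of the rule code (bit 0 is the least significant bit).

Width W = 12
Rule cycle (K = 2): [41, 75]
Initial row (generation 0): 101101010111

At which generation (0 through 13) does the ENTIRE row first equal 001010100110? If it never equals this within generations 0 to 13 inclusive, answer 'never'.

Gen 0: 101101010111
Gen 1 (rule 41): 011010101100
Gen 2 (rule 75): 111000001101
Gen 3 (rule 41): 100011101010
Gen 4 (rule 75): 001110100000
Gen 5 (rule 41): 101001001111
Gen 6 (rule 75): 000010011001
Gen 7 (rule 41): 111000010000
Gen 8 (rule 75): 101011100111
Gen 9 (rule 41): 010110000100
Gen 10 (rule 75): 100110111001
Gen 11 (rule 41): 000101100000
Gen 12 (rule 75): 111001101111
Gen 13 (rule 41): 100001011000

Answer: never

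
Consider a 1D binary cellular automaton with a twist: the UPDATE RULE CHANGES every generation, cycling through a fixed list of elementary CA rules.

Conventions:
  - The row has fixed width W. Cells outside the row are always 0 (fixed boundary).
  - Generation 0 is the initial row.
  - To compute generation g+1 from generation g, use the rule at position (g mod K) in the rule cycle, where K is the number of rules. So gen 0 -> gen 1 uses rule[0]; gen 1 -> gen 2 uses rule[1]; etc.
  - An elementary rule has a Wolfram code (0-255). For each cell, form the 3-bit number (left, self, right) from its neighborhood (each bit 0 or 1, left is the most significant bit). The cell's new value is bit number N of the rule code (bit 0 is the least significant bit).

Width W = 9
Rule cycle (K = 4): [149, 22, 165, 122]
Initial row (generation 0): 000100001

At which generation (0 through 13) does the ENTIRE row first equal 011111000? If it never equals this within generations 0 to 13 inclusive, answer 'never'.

Answer: never

Derivation:
Gen 0: 000100001
Gen 1 (rule 149): 110111101
Gen 2 (rule 22): 000000001
Gen 3 (rule 165): 111111101
Gen 4 (rule 122): 100000110
Gen 5 (rule 149): 111110001
Gen 6 (rule 22): 000001011
Gen 7 (rule 165): 111101100
Gen 8 (rule 122): 100111110
Gen 9 (rule 149): 110011101
Gen 10 (rule 22): 001100001
Gen 11 (rule 165): 100001101
Gen 12 (rule 122): 010011110
Gen 13 (rule 149): 011001101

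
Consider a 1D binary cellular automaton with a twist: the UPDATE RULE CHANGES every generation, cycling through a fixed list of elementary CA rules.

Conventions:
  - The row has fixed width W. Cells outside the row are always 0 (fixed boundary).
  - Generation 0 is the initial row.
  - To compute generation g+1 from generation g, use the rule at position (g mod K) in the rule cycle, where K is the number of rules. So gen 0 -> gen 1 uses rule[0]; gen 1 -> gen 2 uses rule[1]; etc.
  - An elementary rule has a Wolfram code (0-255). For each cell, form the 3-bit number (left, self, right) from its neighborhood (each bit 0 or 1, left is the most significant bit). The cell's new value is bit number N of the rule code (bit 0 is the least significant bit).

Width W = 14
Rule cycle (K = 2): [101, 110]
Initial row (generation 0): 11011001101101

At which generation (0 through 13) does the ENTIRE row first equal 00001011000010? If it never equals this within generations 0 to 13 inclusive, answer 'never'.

Answer: never

Derivation:
Gen 0: 11011001101101
Gen 1 (rule 101): 01101000110111
Gen 2 (rule 110): 11111001111101
Gen 3 (rule 101): 00001000000111
Gen 4 (rule 110): 00011000001101
Gen 5 (rule 101): 11001011100111
Gen 6 (rule 110): 11011110101101
Gen 7 (rule 101): 01100011110111
Gen 8 (rule 110): 11100110011101
Gen 9 (rule 101): 00100010000111
Gen 10 (rule 110): 01100110001101
Gen 11 (rule 101): 00100010100111
Gen 12 (rule 110): 01100111101101
Gen 13 (rule 101): 00100000110111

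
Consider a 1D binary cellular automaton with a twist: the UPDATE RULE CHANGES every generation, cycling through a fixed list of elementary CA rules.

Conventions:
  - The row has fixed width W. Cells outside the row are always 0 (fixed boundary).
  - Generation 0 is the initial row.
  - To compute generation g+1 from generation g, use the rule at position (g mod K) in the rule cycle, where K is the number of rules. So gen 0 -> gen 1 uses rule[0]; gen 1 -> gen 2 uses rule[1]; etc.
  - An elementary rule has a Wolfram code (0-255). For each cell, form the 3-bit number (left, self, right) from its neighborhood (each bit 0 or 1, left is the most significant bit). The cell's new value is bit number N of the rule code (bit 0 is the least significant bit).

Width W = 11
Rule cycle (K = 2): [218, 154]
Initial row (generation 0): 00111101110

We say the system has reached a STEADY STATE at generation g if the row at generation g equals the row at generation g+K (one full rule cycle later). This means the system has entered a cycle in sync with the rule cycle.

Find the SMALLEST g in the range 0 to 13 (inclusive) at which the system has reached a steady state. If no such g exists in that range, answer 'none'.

Answer: 3

Derivation:
Gen 0: 00111101110
Gen 1 (rule 218): 01111101111
Gen 2 (rule 154): 11111001110
Gen 3 (rule 218): 11111111111
Gen 4 (rule 154): 11111111110
Gen 5 (rule 218): 11111111111
Gen 6 (rule 154): 11111111110
Gen 7 (rule 218): 11111111111
Gen 8 (rule 154): 11111111110
Gen 9 (rule 218): 11111111111
Gen 10 (rule 154): 11111111110
Gen 11 (rule 218): 11111111111
Gen 12 (rule 154): 11111111110
Gen 13 (rule 218): 11111111111
Gen 14 (rule 154): 11111111110
Gen 15 (rule 218): 11111111111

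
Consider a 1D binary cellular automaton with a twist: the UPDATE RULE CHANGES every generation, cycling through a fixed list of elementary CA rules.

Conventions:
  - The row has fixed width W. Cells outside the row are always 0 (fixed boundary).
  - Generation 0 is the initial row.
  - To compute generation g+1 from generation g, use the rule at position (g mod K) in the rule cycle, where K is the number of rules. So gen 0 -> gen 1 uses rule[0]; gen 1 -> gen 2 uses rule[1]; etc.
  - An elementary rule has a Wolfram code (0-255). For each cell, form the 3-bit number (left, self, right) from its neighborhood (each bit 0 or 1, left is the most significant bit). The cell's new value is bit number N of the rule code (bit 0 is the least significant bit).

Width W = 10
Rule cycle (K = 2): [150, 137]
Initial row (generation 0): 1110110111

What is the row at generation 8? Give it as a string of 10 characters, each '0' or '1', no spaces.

Gen 0: 1110110111
Gen 1 (rule 150): 0100000010
Gen 2 (rule 137): 0001111000
Gen 3 (rule 150): 0010110100
Gen 4 (rule 137): 1000100001
Gen 5 (rule 150): 1101110011
Gen 6 (rule 137): 1001100010
Gen 7 (rule 150): 1110010111
Gen 8 (rule 137): 1100000110

Answer: 1100000110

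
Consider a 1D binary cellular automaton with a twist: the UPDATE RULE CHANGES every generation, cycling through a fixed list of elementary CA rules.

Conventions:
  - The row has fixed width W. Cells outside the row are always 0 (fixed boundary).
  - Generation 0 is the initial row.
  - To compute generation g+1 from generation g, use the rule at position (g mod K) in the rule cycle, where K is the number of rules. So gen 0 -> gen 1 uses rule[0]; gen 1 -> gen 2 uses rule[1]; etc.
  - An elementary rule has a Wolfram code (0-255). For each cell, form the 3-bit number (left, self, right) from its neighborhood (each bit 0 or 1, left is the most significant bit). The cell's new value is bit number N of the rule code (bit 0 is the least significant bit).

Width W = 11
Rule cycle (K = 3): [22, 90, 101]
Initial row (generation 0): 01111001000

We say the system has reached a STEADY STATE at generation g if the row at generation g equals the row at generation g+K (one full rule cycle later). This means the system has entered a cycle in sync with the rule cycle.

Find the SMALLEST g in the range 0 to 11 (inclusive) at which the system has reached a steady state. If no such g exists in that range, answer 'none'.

Answer: 6

Derivation:
Gen 0: 01111001000
Gen 1 (rule 22): 10000111100
Gen 2 (rule 90): 01001100110
Gen 3 (rule 101): 01000100010
Gen 4 (rule 22): 11101110111
Gen 5 (rule 90): 10101010101
Gen 6 (rule 101): 11111111111
Gen 7 (rule 22): 00000000000
Gen 8 (rule 90): 00000000000
Gen 9 (rule 101): 11111111111
Gen 10 (rule 22): 00000000000
Gen 11 (rule 90): 00000000000
Gen 12 (rule 101): 11111111111
Gen 13 (rule 22): 00000000000
Gen 14 (rule 90): 00000000000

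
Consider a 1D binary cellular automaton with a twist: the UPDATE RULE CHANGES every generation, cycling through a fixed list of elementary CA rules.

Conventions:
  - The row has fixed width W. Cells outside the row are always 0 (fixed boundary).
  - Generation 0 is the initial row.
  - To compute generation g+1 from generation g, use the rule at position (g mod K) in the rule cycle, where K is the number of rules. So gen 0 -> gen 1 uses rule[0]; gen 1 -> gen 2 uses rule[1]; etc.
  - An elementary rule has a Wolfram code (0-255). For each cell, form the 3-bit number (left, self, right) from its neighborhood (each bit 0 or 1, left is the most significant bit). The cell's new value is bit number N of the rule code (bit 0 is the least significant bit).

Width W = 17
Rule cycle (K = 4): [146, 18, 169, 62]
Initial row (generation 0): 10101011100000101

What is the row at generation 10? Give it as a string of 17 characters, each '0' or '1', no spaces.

Answer: 00010000000101000

Derivation:
Gen 0: 10101011100000101
Gen 1 (rule 146): 00000001010001000
Gen 2 (rule 18): 00000010001010100
Gen 3 (rule 169): 11111000100101001
Gen 4 (rule 62): 10000101111111111
Gen 5 (rule 146): 01001000111111110
Gen 6 (rule 18): 10110101000000001
Gen 7 (rule 169): 01101010011111100
Gen 8 (rule 62): 11011111110000010
Gen 9 (rule 146): 00001111101000101
Gen 10 (rule 18): 00010000000101000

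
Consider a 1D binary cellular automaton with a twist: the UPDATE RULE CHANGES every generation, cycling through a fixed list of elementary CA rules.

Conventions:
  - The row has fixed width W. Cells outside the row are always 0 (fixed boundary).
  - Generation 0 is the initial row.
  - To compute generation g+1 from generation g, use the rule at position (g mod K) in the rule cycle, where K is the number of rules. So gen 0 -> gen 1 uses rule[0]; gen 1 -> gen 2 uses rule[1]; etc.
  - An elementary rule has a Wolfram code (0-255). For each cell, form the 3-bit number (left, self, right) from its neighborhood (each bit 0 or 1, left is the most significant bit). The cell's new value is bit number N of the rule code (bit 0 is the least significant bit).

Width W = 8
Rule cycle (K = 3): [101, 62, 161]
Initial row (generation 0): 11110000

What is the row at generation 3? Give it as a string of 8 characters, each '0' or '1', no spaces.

Gen 0: 11110000
Gen 1 (rule 101): 00010111
Gen 2 (rule 62): 00111100
Gen 3 (rule 161): 10011001

Answer: 10011001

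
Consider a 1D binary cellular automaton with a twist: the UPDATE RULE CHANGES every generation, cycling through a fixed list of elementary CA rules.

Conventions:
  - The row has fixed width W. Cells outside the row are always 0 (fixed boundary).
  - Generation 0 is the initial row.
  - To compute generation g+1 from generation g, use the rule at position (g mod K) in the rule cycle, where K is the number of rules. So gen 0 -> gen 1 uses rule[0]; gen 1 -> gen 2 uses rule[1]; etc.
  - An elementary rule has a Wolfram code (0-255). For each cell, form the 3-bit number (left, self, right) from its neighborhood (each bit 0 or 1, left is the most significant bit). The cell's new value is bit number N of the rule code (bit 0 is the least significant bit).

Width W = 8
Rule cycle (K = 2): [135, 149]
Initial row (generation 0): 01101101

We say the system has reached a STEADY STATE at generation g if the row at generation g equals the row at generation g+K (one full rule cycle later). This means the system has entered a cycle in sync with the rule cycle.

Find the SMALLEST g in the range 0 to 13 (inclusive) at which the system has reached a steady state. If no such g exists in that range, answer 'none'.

Gen 0: 01101101
Gen 1 (rule 135): 10000001
Gen 2 (rule 149): 11111101
Gen 3 (rule 135): 01111001
Gen 4 (rule 149): 00110101
Gen 5 (rule 135): 11000101
Gen 6 (rule 149): 00110101
Gen 7 (rule 135): 11000101
Gen 8 (rule 149): 00110101
Gen 9 (rule 135): 11000101
Gen 10 (rule 149): 00110101
Gen 11 (rule 135): 11000101
Gen 12 (rule 149): 00110101
Gen 13 (rule 135): 11000101
Gen 14 (rule 149): 00110101
Gen 15 (rule 135): 11000101

Answer: 4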